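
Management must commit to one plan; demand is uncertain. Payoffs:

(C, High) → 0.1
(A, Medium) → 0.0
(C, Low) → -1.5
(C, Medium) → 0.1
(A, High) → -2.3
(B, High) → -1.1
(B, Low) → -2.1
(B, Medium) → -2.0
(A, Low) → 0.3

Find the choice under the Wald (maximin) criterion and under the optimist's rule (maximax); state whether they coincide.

maximin → C; maximax → A (disagree)

Row minima: A=-2.3, B=-2.1, C=-1.5
Best worst-case = -1.5 → C.
Row maxima: A=0.3, B=-1.1, C=0.1
Best best-case = 0.3 → A.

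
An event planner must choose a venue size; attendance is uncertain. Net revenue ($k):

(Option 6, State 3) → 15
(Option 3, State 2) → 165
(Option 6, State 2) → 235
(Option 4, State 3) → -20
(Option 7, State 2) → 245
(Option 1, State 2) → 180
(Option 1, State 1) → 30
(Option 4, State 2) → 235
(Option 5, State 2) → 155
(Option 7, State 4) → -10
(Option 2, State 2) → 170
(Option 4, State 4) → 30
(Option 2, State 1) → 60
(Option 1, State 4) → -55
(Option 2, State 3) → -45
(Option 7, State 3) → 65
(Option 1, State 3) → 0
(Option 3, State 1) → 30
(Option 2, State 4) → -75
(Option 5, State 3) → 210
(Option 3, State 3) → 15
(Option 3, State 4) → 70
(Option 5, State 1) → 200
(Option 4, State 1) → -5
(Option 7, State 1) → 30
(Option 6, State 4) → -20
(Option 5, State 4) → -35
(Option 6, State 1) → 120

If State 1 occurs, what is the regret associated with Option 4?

Best payoff under State 1 is 200.
Regret = 200 − (-5) = 205.

205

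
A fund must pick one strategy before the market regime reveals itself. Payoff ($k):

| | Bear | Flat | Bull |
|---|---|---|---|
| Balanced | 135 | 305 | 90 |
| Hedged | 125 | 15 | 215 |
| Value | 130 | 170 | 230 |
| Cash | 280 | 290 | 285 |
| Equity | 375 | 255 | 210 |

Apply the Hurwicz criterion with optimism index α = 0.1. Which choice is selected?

Cash

Balanced: 0.1·305 + 0.9·90 = 111.5
Hedged: 0.1·215 + 0.9·15 = 35
Value: 0.1·230 + 0.9·130 = 140
Cash: 0.1·290 + 0.9·280 = 281
Equity: 0.1·375 + 0.9·210 = 226.5
Highest Hurwicz score = 281 → Cash.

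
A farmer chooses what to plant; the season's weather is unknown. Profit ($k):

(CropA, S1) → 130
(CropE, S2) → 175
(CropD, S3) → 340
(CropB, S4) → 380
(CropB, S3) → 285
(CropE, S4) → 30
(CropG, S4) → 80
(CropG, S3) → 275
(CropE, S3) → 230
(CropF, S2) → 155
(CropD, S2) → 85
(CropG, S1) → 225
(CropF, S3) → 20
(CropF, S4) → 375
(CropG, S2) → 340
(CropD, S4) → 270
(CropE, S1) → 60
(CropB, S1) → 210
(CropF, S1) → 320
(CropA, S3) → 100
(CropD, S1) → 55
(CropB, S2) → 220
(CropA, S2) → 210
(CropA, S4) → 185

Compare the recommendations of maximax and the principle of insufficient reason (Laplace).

maximax → CropB; laplace → CropB (agree)

Row maxima: CropD=340, CropA=210, CropB=380, CropE=230, CropF=375, CropG=340
Best best-case = 380 → CropB.
Row averages: CropD=187.5, CropA=156.25, CropB=273.75, CropE=123.75, CropF=217.5, CropG=230
Highest average = 273.75 → CropB.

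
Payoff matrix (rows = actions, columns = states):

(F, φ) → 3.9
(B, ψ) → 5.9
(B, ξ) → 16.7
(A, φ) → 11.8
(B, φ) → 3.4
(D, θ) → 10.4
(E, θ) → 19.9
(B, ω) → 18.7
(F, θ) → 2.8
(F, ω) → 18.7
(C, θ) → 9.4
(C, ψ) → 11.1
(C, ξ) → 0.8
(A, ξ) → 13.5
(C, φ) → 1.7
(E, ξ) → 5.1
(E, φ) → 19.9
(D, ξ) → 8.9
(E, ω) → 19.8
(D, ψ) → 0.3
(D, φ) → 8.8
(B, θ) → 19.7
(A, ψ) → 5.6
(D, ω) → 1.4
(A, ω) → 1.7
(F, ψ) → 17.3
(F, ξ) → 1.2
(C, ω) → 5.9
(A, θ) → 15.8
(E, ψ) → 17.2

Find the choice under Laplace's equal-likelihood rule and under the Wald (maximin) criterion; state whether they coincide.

laplace → E; maximin → E (agree)

Row averages: A=9.68, B=12.88, C=5.78, D=5.96, E=16.38, F=8.78
Highest average = 16.38 → E.
Row minima: A=1.7, B=3.4, C=0.8, D=0.3, E=5.1, F=1.2
Best worst-case = 5.1 → E.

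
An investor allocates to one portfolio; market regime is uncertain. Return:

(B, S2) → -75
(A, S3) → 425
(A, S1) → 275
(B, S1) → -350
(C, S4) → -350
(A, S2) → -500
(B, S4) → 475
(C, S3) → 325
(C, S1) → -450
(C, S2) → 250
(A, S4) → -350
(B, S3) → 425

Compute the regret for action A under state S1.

Best payoff under S1 is 275.
Regret = 275 − 275 = 0.

0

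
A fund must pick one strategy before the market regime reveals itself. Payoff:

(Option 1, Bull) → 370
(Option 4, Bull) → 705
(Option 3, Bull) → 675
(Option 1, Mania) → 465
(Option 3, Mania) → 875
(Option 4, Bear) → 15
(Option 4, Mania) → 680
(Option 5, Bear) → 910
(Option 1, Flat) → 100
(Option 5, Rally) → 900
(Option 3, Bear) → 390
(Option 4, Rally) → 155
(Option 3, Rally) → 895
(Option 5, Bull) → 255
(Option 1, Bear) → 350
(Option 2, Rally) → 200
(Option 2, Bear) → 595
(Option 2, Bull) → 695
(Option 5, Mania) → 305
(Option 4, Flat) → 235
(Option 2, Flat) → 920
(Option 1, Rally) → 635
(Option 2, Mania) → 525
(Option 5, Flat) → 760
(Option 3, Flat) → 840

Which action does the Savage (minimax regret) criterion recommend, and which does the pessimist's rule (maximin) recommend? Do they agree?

Column bests: Bear=910, Flat=920, Bull=705, Rally=900, Mania=875.
Option 1 regrets: 560, 820, 335, 265, 410 → max 820
Option 2 regrets: 315, 0, 10, 700, 350 → max 700
Option 3 regrets: 520, 80, 30, 5, 0 → max 520
Option 4 regrets: 895, 685, 0, 745, 195 → max 895
Option 5 regrets: 0, 160, 450, 0, 570 → max 570
Smallest max regret = 520 → Option 3.
Row minima: Option 1=100, Option 2=200, Option 3=390, Option 4=15, Option 5=255
Best worst-case = 390 → Option 3.

minimax regret → Option 3; maximin → Option 3 (agree)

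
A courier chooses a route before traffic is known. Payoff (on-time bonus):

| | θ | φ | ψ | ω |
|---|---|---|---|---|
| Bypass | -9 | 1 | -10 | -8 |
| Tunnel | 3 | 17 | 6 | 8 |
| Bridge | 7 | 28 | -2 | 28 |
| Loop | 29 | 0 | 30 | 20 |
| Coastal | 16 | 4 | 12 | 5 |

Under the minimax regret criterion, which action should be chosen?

Coastal

Column bests: θ=29, φ=28, ψ=30, ω=28.
Bypass regrets: 38, 27, 40, 36 → max 40
Tunnel regrets: 26, 11, 24, 20 → max 26
Bridge regrets: 22, 0, 32, 0 → max 32
Loop regrets: 0, 28, 0, 8 → max 28
Coastal regrets: 13, 24, 18, 23 → max 24
Smallest max regret = 24 → Coastal.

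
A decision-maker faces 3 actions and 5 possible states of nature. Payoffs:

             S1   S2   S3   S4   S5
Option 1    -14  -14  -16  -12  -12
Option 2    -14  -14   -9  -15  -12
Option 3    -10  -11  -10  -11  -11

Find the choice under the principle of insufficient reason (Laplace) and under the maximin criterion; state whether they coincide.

Row averages: Option 1=-13.6, Option 2=-12.8, Option 3=-10.6
Highest average = -10.6 → Option 3.
Row minima: Option 1=-16, Option 2=-15, Option 3=-11
Best worst-case = -11 → Option 3.

laplace → Option 3; maximin → Option 3 (agree)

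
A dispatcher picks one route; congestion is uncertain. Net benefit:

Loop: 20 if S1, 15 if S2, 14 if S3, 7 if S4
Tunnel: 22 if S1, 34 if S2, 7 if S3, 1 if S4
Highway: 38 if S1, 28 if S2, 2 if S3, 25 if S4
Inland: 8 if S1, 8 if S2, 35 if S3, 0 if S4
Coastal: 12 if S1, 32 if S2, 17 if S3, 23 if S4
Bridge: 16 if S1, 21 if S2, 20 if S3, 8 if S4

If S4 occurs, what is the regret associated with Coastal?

2

Best payoff under S4 is 25.
Regret = 25 − 23 = 2.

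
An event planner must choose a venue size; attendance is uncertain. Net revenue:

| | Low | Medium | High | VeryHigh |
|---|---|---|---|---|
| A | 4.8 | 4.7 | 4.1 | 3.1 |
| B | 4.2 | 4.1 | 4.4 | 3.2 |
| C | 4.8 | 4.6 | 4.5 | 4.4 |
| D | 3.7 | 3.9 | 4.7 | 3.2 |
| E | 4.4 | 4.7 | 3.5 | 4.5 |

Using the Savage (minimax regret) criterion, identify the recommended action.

C

Column bests: Low=4.8, Medium=4.7, High=4.7, VeryHigh=4.5.
A regrets: 0.0, 0.0, 0.6, 1.4 → max 1.4
B regrets: 0.6, 0.6, 0.3, 1.3 → max 1.3
C regrets: 0.0, 0.1, 0.2, 0.1 → max 0.2
D regrets: 1.1, 0.8, 0.0, 1.3 → max 1.3
E regrets: 0.4, 0.0, 1.2, 0.0 → max 1.2
Smallest max regret = 0.2 → C.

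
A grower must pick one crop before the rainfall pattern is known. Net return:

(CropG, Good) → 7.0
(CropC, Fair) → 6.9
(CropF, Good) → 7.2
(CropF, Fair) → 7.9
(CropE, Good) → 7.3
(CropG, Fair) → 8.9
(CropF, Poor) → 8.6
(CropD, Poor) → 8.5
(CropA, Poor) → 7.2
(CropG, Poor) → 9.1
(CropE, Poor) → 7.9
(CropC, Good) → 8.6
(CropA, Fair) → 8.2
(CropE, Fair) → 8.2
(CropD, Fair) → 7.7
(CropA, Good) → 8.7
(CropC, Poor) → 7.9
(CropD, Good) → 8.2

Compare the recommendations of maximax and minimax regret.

Row maxima: CropA=8.7, CropG=9.1, CropE=8.2, CropD=8.5, CropF=8.6, CropC=8.6
Best best-case = 9.1 → CropG.
Column bests: Poor=9.1, Fair=8.9, Good=8.7.
CropA regrets: 1.9, 0.7, 0.0 → max 1.9
CropG regrets: 0.0, 0.0, 1.7 → max 1.7
CropE regrets: 1.2, 0.7, 1.4 → max 1.4
CropD regrets: 0.6, 1.2, 0.5 → max 1.2
CropF regrets: 0.5, 1.0, 1.5 → max 1.5
CropC regrets: 1.2, 2.0, 0.1 → max 2.0
Smallest max regret = 1.2 → CropD.

maximax → CropG; minimax regret → CropD (disagree)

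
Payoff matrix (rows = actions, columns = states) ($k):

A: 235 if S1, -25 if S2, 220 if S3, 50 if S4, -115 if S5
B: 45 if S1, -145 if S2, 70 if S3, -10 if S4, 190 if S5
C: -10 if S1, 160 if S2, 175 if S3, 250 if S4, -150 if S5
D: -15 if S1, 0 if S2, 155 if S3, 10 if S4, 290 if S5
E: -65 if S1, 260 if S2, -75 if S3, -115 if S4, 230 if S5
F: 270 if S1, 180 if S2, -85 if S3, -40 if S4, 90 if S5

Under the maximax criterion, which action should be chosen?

Row maxima: A=235, B=190, C=250, D=290, E=260, F=270
Best best-case = 290 → D.

D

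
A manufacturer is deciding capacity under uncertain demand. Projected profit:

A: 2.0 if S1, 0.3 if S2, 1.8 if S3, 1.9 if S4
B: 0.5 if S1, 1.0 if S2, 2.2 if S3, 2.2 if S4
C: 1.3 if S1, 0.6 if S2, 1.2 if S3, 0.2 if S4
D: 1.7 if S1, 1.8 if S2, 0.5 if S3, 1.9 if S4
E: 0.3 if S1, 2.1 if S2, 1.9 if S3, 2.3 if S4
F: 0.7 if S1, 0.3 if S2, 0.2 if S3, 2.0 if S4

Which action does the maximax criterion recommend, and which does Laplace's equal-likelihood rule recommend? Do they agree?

Row maxima: A=2.0, B=2.2, C=1.3, D=1.9, E=2.3, F=2.0
Best best-case = 2.3 → E.
Row averages: A=1.5, B=1.475, C=0.825, D=1.475, E=1.65, F=0.8
Highest average = 1.65 → E.

maximax → E; laplace → E (agree)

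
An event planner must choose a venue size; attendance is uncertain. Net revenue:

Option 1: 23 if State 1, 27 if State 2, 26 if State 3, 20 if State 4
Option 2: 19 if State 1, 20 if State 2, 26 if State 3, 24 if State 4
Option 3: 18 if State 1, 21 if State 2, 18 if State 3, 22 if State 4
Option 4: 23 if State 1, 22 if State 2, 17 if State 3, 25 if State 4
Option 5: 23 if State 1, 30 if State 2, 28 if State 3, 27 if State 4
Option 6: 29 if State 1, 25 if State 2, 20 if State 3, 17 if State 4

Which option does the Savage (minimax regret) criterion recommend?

Column bests: State 1=29, State 2=30, State 3=28, State 4=27.
Option 1 regrets: 6, 3, 2, 7 → max 7
Option 2 regrets: 10, 10, 2, 3 → max 10
Option 3 regrets: 11, 9, 10, 5 → max 11
Option 4 regrets: 6, 8, 11, 2 → max 11
Option 5 regrets: 6, 0, 0, 0 → max 6
Option 6 regrets: 0, 5, 8, 10 → max 10
Smallest max regret = 6 → Option 5.

Option 5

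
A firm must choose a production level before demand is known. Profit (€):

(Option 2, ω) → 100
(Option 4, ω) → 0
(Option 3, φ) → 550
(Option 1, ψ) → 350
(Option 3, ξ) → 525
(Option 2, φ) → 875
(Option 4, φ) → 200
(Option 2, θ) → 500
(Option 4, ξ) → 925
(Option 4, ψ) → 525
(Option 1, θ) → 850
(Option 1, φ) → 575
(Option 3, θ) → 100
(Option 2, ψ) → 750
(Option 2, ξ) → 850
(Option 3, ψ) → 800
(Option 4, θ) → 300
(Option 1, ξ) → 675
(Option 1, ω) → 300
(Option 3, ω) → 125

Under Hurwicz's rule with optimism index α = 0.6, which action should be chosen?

Option 1: 0.6·850 + 0.4·300 = 630
Option 2: 0.6·875 + 0.4·100 = 565
Option 3: 0.6·800 + 0.4·100 = 520
Option 4: 0.6·925 + 0.4·0 = 555
Highest Hurwicz score = 630 → Option 1.

Option 1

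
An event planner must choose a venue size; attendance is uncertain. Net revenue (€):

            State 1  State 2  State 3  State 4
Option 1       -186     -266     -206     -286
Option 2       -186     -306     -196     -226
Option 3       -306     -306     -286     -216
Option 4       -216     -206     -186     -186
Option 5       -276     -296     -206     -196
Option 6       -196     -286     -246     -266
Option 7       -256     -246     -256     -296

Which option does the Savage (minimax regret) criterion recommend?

Option 4

Column bests: State 1=-186, State 2=-206, State 3=-186, State 4=-186.
Option 1 regrets: 0, 60, 20, 100 → max 100
Option 2 regrets: 0, 100, 10, 40 → max 100
Option 3 regrets: 120, 100, 100, 30 → max 120
Option 4 regrets: 30, 0, 0, 0 → max 30
Option 5 regrets: 90, 90, 20, 10 → max 90
Option 6 regrets: 10, 80, 60, 80 → max 80
Option 7 regrets: 70, 40, 70, 110 → max 110
Smallest max regret = 30 → Option 4.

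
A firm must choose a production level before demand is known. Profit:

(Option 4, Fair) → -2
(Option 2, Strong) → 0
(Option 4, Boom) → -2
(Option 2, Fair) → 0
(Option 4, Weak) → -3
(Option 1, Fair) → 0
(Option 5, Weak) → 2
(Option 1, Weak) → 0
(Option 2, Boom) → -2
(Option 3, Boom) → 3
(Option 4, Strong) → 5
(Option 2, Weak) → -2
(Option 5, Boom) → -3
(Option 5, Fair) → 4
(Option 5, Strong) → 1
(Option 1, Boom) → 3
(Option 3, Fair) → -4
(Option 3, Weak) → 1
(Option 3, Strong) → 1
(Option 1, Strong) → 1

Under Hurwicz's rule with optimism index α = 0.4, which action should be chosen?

Option 1: 0.4·3 + 0.6·0 = 1.2
Option 2: 0.4·0 + 0.6·(-2) = -1.2
Option 3: 0.4·3 + 0.6·(-4) = -1.2
Option 4: 0.4·5 + 0.6·(-3) = 0.2
Option 5: 0.4·4 + 0.6·(-3) = -0.2
Highest Hurwicz score = 1.2 → Option 1.

Option 1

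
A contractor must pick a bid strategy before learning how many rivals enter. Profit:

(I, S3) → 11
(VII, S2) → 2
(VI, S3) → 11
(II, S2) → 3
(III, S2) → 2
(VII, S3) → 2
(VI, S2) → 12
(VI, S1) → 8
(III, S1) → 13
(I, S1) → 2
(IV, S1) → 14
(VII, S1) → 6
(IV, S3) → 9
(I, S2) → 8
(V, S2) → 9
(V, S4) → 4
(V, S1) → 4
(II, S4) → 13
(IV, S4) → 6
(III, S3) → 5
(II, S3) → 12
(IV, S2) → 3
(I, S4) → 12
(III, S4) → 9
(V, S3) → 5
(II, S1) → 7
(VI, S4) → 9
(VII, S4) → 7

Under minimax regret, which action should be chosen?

VI

Column bests: S1=14, S2=12, S3=12, S4=13.
I regrets: 12, 4, 1, 1 → max 12
II regrets: 7, 9, 0, 0 → max 9
III regrets: 1, 10, 7, 4 → max 10
IV regrets: 0, 9, 3, 7 → max 9
V regrets: 10, 3, 7, 9 → max 10
VI regrets: 6, 0, 1, 4 → max 6
VII regrets: 8, 10, 10, 6 → max 10
Smallest max regret = 6 → VI.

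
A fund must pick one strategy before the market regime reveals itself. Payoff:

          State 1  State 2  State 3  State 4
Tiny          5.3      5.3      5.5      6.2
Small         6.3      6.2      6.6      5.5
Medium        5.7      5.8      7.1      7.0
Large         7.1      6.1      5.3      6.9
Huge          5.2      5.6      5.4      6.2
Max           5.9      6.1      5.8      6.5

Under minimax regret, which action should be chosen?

Max

Column bests: State 1=7.1, State 2=6.2, State 3=7.1, State 4=7.0.
Tiny regrets: 1.8, 0.9, 1.6, 0.8 → max 1.8
Small regrets: 0.8, 0.0, 0.5, 1.5 → max 1.5
Medium regrets: 1.4, 0.4, 0.0, 0.0 → max 1.4
Large regrets: 0.0, 0.1, 1.8, 0.1 → max 1.8
Huge regrets: 1.9, 0.6, 1.7, 0.8 → max 1.9
Max regrets: 1.2, 0.1, 1.3, 0.5 → max 1.3
Smallest max regret = 1.3 → Max.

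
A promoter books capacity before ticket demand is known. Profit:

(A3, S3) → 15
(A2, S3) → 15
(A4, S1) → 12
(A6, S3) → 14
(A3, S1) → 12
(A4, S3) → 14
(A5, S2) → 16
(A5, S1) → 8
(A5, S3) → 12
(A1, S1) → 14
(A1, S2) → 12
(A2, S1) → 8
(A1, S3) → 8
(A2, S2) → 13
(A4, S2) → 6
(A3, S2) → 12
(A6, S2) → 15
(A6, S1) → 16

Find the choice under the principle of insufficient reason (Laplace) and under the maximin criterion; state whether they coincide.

Row averages: A1=34/3, A2=12, A3=13, A4=32/3, A5=12, A6=15
Highest average = 15 → A6.
Row minima: A1=8, A2=8, A3=12, A4=6, A5=8, A6=14
Best worst-case = 14 → A6.

laplace → A6; maximin → A6 (agree)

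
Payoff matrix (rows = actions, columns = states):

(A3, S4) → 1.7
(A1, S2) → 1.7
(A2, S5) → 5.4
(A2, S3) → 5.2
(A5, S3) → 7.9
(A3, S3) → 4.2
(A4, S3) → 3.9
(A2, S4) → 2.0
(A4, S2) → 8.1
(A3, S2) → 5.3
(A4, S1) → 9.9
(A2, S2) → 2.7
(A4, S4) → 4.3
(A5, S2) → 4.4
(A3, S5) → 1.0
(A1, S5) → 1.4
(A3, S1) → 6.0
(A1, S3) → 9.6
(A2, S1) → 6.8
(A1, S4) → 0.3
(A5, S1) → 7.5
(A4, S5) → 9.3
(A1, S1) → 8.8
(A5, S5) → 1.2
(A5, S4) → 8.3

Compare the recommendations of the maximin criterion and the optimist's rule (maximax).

maximin → A4; maximax → A4 (agree)

Row minima: A1=0.3, A2=2.0, A3=1.0, A4=3.9, A5=1.2
Best worst-case = 3.9 → A4.
Row maxima: A1=9.6, A2=6.8, A3=6.0, A4=9.9, A5=8.3
Best best-case = 9.9 → A4.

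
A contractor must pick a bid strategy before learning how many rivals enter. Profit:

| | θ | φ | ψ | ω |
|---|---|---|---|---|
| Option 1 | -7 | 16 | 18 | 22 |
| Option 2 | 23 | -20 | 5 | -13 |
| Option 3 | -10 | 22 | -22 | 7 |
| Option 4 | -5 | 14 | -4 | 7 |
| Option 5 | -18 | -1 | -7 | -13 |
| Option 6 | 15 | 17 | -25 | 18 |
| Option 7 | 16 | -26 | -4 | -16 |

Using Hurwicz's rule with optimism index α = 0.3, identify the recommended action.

Option 1: 0.3·22 + 0.7·(-7) = 1.7
Option 2: 0.3·23 + 0.7·(-20) = -7.1
Option 3: 0.3·22 + 0.7·(-22) = -8.8
Option 4: 0.3·14 + 0.7·(-5) = 0.7
Option 5: 0.3·(-1) + 0.7·(-18) = -12.9
Option 6: 0.3·18 + 0.7·(-25) = -12.1
Option 7: 0.3·16 + 0.7·(-26) = -13.4
Highest Hurwicz score = 1.7 → Option 1.

Option 1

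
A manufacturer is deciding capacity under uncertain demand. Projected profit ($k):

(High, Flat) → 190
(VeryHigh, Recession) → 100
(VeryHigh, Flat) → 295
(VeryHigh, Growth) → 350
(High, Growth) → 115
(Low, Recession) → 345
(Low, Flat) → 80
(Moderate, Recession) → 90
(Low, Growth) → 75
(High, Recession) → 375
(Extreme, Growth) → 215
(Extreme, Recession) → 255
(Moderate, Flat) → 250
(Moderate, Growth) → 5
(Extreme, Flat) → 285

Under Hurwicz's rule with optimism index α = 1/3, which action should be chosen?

Extreme

Low: 1/3·345 + 2/3·75 = 165
Moderate: 1/3·250 + 2/3·5 = 260/3
High: 1/3·375 + 2/3·115 = 605/3
VeryHigh: 1/3·350 + 2/3·100 = 550/3
Extreme: 1/3·285 + 2/3·215 = 715/3
Highest Hurwicz score = 715/3 → Extreme.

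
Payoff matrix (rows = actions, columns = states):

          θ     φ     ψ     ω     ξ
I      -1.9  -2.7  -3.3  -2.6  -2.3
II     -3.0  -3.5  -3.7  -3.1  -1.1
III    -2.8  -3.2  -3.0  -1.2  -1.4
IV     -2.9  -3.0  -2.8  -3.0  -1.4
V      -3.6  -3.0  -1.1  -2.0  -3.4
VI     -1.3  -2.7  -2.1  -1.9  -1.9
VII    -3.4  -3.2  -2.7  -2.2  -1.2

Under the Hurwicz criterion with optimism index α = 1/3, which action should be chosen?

VI

I: 1/3·(-1.9) + 2/3·(-3.3) = -17/6
II: 1/3·(-1.1) + 2/3·(-3.7) = -17/6
III: 1/3·(-1.2) + 2/3·(-3.2) = -38/15
IV: 1/3·(-1.4) + 2/3·(-3.0) = -37/15
V: 1/3·(-1.1) + 2/3·(-3.6) = -83/30
VI: 1/3·(-1.3) + 2/3·(-2.7) = -67/30
VII: 1/3·(-1.2) + 2/3·(-3.4) = -8/3
Highest Hurwicz score = -67/30 → VI.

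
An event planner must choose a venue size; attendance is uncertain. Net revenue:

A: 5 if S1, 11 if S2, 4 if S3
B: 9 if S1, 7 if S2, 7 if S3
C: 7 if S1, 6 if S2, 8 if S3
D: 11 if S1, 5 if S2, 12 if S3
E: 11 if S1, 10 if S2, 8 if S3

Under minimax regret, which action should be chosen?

Column bests: S1=11, S2=11, S3=12.
A regrets: 6, 0, 8 → max 8
B regrets: 2, 4, 5 → max 5
C regrets: 4, 5, 4 → max 5
D regrets: 0, 6, 0 → max 6
E regrets: 0, 1, 4 → max 4
Smallest max regret = 4 → E.

E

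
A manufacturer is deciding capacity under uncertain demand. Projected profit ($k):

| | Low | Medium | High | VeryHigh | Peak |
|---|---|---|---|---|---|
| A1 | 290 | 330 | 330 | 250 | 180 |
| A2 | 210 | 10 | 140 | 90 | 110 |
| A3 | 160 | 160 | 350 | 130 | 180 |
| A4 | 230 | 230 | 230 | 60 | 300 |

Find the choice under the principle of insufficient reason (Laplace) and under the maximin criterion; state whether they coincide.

laplace → A1; maximin → A1 (agree)

Row averages: A1=276, A2=112, A3=196, A4=210
Highest average = 276 → A1.
Row minima: A1=180, A2=10, A3=130, A4=60
Best worst-case = 180 → A1.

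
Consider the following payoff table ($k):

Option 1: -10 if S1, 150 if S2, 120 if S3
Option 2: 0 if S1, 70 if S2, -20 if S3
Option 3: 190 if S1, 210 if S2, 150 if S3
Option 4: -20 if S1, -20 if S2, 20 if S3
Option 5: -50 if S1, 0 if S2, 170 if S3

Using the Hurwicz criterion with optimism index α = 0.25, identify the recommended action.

Option 3

Option 1: 0.25·150 + 0.75·(-10) = 30
Option 2: 0.25·70 + 0.75·(-20) = 2.5
Option 3: 0.25·210 + 0.75·150 = 165
Option 4: 0.25·20 + 0.75·(-20) = -10
Option 5: 0.25·170 + 0.75·(-50) = 5
Highest Hurwicz score = 165 → Option 3.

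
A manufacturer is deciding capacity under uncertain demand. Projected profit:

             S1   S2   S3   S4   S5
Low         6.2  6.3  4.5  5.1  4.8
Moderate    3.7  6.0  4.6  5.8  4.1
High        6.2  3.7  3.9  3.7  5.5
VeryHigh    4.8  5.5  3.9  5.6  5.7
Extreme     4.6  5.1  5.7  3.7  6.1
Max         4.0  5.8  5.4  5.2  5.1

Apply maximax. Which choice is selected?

Low

Row maxima: Low=6.3, Moderate=6.0, High=6.2, VeryHigh=5.7, Extreme=6.1, Max=5.8
Best best-case = 6.3 → Low.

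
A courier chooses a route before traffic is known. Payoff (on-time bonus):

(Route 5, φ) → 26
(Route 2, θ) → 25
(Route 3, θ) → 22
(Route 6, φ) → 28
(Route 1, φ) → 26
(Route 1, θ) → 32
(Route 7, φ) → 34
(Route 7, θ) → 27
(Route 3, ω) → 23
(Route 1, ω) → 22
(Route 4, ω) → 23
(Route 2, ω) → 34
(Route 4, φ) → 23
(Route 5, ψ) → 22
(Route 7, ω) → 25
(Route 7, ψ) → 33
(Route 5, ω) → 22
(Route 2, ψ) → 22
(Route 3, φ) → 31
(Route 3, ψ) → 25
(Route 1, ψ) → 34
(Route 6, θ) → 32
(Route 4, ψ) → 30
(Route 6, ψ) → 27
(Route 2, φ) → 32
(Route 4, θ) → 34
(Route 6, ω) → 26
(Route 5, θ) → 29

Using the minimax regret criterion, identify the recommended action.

Column bests: θ=34, φ=34, ψ=34, ω=34.
Route 1 regrets: 2, 8, 0, 12 → max 12
Route 2 regrets: 9, 2, 12, 0 → max 12
Route 3 regrets: 12, 3, 9, 11 → max 12
Route 4 regrets: 0, 11, 4, 11 → max 11
Route 5 regrets: 5, 8, 12, 12 → max 12
Route 6 regrets: 2, 6, 7, 8 → max 8
Route 7 regrets: 7, 0, 1, 9 → max 9
Smallest max regret = 8 → Route 6.

Route 6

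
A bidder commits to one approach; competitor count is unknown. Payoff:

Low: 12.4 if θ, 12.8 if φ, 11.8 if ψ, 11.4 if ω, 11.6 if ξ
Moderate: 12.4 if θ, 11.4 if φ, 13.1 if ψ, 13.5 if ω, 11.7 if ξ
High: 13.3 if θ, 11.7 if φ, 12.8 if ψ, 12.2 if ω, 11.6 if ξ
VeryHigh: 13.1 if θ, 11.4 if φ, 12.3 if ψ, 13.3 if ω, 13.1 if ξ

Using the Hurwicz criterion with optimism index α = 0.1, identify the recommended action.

Low: 0.1·12.8 + 0.9·11.4 = 11.54
Moderate: 0.1·13.5 + 0.9·11.4 = 11.61
High: 0.1·13.3 + 0.9·11.6 = 11.77
VeryHigh: 0.1·13.3 + 0.9·11.4 = 11.59
Highest Hurwicz score = 11.77 → High.

High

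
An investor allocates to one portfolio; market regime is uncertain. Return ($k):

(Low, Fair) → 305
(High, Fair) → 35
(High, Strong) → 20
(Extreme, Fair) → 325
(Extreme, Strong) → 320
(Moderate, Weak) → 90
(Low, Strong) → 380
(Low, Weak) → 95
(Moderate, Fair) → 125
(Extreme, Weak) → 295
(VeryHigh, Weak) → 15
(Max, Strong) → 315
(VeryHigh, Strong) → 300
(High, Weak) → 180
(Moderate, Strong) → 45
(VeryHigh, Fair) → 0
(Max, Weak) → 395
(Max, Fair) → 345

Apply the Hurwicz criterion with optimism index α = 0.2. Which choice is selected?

Low: 0.2·380 + 0.8·95 = 152
Moderate: 0.2·125 + 0.8·45 = 61
High: 0.2·180 + 0.8·20 = 52
VeryHigh: 0.2·300 + 0.8·0 = 60
Extreme: 0.2·325 + 0.8·295 = 301
Max: 0.2·395 + 0.8·315 = 331
Highest Hurwicz score = 331 → Max.

Max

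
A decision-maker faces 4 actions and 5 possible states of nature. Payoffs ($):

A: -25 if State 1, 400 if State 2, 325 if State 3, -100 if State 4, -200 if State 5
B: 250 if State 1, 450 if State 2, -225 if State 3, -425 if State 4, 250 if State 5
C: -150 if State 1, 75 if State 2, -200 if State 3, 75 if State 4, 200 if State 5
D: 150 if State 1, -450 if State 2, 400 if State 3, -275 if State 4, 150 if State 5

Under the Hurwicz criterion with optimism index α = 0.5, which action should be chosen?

A: 0.5·400 + 0.5·(-200) = 100
B: 0.5·450 + 0.5·(-425) = 12.5
C: 0.5·200 + 0.5·(-200) = 0
D: 0.5·400 + 0.5·(-450) = -25
Highest Hurwicz score = 100 → A.

A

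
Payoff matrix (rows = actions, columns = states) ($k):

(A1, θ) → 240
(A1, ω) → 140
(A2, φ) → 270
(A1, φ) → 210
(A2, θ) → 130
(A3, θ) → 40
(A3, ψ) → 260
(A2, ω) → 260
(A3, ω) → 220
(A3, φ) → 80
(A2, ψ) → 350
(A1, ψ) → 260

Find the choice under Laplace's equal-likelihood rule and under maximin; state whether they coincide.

Row averages: A1=212.5, A2=252.5, A3=150
Highest average = 252.5 → A2.
Row minima: A1=140, A2=130, A3=40
Best worst-case = 140 → A1.

laplace → A2; maximin → A1 (disagree)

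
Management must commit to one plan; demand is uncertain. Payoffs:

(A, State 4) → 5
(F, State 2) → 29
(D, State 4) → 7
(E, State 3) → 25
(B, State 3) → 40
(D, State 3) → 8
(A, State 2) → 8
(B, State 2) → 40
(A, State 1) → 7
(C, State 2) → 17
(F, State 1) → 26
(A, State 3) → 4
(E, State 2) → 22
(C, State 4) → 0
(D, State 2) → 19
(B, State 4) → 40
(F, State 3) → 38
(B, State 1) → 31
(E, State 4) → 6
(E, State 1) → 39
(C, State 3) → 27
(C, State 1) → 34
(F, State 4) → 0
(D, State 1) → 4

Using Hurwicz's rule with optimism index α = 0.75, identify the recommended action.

A: 0.75·8 + 0.25·4 = 7
B: 0.75·40 + 0.25·31 = 37.75
C: 0.75·34 + 0.25·0 = 25.5
D: 0.75·19 + 0.25·4 = 15.25
E: 0.75·39 + 0.25·6 = 30.75
F: 0.75·38 + 0.25·0 = 28.5
Highest Hurwicz score = 37.75 → B.

B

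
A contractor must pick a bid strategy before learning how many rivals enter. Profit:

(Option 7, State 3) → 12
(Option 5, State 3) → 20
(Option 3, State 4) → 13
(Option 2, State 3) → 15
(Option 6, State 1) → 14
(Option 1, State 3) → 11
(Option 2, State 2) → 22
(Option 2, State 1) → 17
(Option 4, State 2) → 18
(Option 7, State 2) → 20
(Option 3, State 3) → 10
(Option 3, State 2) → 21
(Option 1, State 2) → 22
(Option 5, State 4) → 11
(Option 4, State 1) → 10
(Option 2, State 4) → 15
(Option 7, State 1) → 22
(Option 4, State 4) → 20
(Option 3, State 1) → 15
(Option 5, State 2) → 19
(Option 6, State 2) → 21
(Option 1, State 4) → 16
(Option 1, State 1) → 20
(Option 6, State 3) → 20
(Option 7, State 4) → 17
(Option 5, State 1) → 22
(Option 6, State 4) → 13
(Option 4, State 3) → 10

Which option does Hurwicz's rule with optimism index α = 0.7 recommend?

Option 1: 0.7·22 + 0.3·11 = 18.7
Option 2: 0.7·22 + 0.3·15 = 19.9
Option 3: 0.7·21 + 0.3·10 = 17.7
Option 4: 0.7·20 + 0.3·10 = 17
Option 5: 0.7·22 + 0.3·11 = 18.7
Option 6: 0.7·21 + 0.3·13 = 18.6
Option 7: 0.7·22 + 0.3·12 = 19
Highest Hurwicz score = 19.9 → Option 2.

Option 2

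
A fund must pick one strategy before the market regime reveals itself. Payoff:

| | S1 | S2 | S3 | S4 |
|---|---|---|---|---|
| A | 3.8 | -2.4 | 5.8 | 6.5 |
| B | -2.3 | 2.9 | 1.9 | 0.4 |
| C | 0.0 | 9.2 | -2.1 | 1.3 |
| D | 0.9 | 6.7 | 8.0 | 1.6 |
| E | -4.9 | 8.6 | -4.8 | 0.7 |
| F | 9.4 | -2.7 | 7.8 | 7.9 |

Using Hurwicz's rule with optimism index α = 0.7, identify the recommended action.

D

A: 0.7·6.5 + 0.3·(-2.4) = 3.83
B: 0.7·2.9 + 0.3·(-2.3) = 1.34
C: 0.7·9.2 + 0.3·(-2.1) = 5.81
D: 0.7·8.0 + 0.3·0.9 = 5.87
E: 0.7·8.6 + 0.3·(-4.9) = 4.55
F: 0.7·9.4 + 0.3·(-2.7) = 5.77
Highest Hurwicz score = 5.87 → D.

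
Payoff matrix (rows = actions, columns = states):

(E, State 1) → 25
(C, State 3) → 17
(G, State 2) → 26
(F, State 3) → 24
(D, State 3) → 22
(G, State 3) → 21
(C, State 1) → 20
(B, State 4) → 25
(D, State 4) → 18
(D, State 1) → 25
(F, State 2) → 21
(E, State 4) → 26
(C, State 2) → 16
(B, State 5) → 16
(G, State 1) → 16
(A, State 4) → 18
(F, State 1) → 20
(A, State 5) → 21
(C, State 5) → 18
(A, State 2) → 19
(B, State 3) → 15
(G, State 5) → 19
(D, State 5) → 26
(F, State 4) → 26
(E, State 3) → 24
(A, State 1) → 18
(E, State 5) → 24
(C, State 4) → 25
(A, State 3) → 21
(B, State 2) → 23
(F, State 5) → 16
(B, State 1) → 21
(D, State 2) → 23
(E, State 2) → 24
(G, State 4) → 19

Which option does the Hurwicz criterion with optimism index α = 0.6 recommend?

E

A: 0.6·21 + 0.4·18 = 19.8
B: 0.6·25 + 0.4·15 = 21
C: 0.6·25 + 0.4·16 = 21.4
D: 0.6·26 + 0.4·18 = 22.8
E: 0.6·26 + 0.4·24 = 25.2
F: 0.6·26 + 0.4·16 = 22
G: 0.6·26 + 0.4·16 = 22
Highest Hurwicz score = 25.2 → E.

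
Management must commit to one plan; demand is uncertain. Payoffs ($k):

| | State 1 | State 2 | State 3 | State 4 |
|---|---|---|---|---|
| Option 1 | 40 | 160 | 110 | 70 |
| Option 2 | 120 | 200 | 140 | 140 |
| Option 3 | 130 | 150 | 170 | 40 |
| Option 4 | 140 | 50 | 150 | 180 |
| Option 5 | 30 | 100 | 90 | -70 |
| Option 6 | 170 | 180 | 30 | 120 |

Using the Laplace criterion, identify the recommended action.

Option 2

Row averages: Option 1=95, Option 2=150, Option 3=122.5, Option 4=130, Option 5=37.5, Option 6=125
Highest average = 150 → Option 2.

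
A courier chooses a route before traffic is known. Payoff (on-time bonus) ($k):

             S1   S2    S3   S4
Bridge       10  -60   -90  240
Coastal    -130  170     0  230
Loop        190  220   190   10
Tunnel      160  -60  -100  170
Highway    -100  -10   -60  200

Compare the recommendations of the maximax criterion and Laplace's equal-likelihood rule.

maximax → Bridge; laplace → Loop (disagree)

Row maxima: Bridge=240, Coastal=230, Loop=220, Tunnel=170, Highway=200
Best best-case = 240 → Bridge.
Row averages: Bridge=25, Coastal=67.5, Loop=152.5, Tunnel=42.5, Highway=7.5
Highest average = 152.5 → Loop.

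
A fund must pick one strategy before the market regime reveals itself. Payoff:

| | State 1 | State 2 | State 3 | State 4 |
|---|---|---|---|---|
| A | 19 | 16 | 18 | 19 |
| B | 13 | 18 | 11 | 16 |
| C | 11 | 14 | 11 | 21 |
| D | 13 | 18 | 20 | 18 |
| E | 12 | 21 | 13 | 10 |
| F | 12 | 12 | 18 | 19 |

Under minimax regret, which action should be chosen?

A

Column bests: State 1=19, State 2=21, State 3=20, State 4=21.
A regrets: 0, 5, 2, 2 → max 5
B regrets: 6, 3, 9, 5 → max 9
C regrets: 8, 7, 9, 0 → max 9
D regrets: 6, 3, 0, 3 → max 6
E regrets: 7, 0, 7, 11 → max 11
F regrets: 7, 9, 2, 2 → max 9
Smallest max regret = 5 → A.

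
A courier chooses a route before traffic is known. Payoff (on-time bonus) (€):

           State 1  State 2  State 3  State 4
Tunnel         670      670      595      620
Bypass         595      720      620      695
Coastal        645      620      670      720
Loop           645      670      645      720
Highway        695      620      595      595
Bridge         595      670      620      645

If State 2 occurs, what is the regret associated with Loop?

Best payoff under State 2 is 720.
Regret = 720 − 670 = 50.

50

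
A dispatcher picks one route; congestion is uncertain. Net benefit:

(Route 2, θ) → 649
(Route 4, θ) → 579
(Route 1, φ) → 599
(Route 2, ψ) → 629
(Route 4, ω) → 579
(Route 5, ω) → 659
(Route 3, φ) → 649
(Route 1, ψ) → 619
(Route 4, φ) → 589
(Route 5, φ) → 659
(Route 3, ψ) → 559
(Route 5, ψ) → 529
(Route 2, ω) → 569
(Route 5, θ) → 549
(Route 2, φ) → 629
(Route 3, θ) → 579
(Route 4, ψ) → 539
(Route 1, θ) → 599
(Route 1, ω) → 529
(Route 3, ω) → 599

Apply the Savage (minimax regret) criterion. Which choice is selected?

Route 3

Column bests: θ=649, φ=659, ψ=629, ω=659.
Route 1 regrets: 50, 60, 10, 130 → max 130
Route 2 regrets: 0, 30, 0, 90 → max 90
Route 3 regrets: 70, 10, 70, 60 → max 70
Route 4 regrets: 70, 70, 90, 80 → max 90
Route 5 regrets: 100, 0, 100, 0 → max 100
Smallest max regret = 70 → Route 3.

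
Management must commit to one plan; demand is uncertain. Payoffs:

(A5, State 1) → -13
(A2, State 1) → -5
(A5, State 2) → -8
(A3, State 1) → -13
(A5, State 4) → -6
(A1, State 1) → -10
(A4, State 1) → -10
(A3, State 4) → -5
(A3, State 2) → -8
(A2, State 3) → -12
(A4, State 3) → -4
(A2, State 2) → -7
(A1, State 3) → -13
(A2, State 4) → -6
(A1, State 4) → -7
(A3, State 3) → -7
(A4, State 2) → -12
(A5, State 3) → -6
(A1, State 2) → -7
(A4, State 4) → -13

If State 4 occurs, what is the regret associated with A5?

Best payoff under State 4 is -5.
Regret = -5 − (-6) = 1.

1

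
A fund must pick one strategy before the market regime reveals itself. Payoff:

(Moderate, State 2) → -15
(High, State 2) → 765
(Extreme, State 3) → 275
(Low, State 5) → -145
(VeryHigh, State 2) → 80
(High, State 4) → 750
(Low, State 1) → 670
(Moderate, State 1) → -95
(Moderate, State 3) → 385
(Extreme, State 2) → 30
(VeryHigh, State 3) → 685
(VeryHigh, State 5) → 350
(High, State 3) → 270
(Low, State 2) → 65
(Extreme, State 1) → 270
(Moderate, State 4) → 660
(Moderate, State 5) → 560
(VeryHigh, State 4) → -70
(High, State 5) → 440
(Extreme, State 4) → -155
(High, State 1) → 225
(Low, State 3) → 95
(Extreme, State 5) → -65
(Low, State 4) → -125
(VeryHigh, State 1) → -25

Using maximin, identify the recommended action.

High

Row minima: Low=-145, Moderate=-95, High=225, VeryHigh=-70, Extreme=-155
Best worst-case = 225 → High.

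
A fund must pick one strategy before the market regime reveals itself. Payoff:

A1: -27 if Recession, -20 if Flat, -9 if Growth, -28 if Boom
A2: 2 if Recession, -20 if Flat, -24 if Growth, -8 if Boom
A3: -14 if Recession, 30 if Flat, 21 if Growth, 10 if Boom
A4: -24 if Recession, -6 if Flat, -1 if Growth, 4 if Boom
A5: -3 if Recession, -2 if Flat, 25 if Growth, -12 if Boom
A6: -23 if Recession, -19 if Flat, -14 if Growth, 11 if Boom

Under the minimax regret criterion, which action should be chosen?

Column bests: Recession=2, Flat=30, Growth=25, Boom=11.
A1 regrets: 29, 50, 34, 39 → max 50
A2 regrets: 0, 50, 49, 19 → max 50
A3 regrets: 16, 0, 4, 1 → max 16
A4 regrets: 26, 36, 26, 7 → max 36
A5 regrets: 5, 32, 0, 23 → max 32
A6 regrets: 25, 49, 39, 0 → max 49
Smallest max regret = 16 → A3.

A3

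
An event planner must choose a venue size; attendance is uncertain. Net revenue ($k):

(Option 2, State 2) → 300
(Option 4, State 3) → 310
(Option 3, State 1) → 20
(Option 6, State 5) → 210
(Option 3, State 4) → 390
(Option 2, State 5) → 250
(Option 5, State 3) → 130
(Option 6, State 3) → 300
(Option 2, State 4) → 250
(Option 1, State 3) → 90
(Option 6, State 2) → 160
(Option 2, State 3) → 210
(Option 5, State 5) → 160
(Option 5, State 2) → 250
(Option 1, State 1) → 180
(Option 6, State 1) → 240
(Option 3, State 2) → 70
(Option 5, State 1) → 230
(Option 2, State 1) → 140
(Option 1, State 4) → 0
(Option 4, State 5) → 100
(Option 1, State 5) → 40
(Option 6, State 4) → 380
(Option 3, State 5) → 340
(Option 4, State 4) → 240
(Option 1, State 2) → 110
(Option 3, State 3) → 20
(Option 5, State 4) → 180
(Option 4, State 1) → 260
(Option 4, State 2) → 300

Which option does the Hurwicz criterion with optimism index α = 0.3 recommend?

Option 6

Option 1: 0.3·180 + 0.7·0 = 54
Option 2: 0.3·300 + 0.7·140 = 188
Option 3: 0.3·390 + 0.7·20 = 131
Option 4: 0.3·310 + 0.7·100 = 163
Option 5: 0.3·250 + 0.7·130 = 166
Option 6: 0.3·380 + 0.7·160 = 226
Highest Hurwicz score = 226 → Option 6.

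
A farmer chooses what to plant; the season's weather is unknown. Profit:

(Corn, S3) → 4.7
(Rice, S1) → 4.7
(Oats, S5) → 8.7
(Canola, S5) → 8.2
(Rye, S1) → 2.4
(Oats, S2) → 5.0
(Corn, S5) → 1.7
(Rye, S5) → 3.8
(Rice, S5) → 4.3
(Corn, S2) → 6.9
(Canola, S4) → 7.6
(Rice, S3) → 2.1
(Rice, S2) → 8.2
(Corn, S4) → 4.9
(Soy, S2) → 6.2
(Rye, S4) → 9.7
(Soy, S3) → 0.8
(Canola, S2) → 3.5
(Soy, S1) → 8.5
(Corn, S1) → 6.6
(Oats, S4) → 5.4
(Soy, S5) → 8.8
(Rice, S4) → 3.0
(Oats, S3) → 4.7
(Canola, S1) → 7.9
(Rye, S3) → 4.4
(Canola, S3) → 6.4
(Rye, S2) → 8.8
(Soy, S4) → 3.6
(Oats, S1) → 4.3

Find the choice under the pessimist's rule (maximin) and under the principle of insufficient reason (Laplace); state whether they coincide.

maximin → Oats; laplace → Canola (disagree)

Row minima: Corn=1.7, Canola=3.5, Rye=2.4, Oats=4.3, Rice=2.1, Soy=0.8
Best worst-case = 4.3 → Oats.
Row averages: Corn=4.96, Canola=6.72, Rye=5.82, Oats=5.62, Rice=4.46, Soy=5.58
Highest average = 6.72 → Canola.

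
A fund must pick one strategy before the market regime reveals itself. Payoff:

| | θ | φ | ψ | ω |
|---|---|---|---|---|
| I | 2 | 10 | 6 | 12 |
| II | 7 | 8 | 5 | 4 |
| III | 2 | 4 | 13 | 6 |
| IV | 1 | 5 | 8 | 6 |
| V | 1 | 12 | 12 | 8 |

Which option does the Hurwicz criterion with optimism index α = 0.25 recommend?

I: 0.25·12 + 0.75·2 = 4.5
II: 0.25·8 + 0.75·4 = 5
III: 0.25·13 + 0.75·2 = 4.75
IV: 0.25·8 + 0.75·1 = 2.75
V: 0.25·12 + 0.75·1 = 3.75
Highest Hurwicz score = 5 → II.

II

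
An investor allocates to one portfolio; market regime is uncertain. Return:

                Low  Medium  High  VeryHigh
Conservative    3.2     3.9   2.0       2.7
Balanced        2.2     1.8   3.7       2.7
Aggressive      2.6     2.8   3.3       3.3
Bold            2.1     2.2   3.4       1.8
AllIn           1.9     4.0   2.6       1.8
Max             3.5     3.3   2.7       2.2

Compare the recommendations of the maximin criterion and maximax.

maximin → Aggressive; maximax → AllIn (disagree)

Row minima: Conservative=2.0, Balanced=1.8, Aggressive=2.6, Bold=1.8, AllIn=1.8, Max=2.2
Best worst-case = 2.6 → Aggressive.
Row maxima: Conservative=3.9, Balanced=3.7, Aggressive=3.3, Bold=3.4, AllIn=4.0, Max=3.5
Best best-case = 4.0 → AllIn.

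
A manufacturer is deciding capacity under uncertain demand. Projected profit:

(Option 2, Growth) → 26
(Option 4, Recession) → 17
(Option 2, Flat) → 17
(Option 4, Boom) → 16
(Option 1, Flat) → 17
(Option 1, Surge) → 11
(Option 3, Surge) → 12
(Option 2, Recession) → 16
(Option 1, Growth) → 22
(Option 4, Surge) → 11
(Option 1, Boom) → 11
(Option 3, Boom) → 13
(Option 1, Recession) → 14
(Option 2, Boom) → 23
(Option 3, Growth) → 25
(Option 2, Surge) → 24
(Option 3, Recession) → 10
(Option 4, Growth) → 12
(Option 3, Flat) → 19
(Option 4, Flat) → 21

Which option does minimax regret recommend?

Option 2

Column bests: Recession=17, Flat=21, Growth=26, Boom=23, Surge=24.
Option 1 regrets: 3, 4, 4, 12, 13 → max 13
Option 2 regrets: 1, 4, 0, 0, 0 → max 4
Option 3 regrets: 7, 2, 1, 10, 12 → max 12
Option 4 regrets: 0, 0, 14, 7, 13 → max 14
Smallest max regret = 4 → Option 2.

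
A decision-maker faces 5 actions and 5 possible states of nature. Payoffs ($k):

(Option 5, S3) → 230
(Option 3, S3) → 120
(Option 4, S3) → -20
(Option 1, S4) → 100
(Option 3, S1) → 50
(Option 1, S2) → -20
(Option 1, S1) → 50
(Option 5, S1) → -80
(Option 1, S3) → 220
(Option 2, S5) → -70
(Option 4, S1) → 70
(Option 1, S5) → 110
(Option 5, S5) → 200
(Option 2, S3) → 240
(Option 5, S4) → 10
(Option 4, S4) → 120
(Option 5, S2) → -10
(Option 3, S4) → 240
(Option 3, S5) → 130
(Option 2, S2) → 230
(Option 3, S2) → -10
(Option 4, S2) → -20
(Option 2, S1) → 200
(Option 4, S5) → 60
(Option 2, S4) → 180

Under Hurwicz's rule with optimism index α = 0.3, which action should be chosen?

Option 1: 0.3·220 + 0.7·(-20) = 52
Option 2: 0.3·240 + 0.7·(-70) = 23
Option 3: 0.3·240 + 0.7·(-10) = 65
Option 4: 0.3·120 + 0.7·(-20) = 22
Option 5: 0.3·230 + 0.7·(-80) = 13
Highest Hurwicz score = 65 → Option 3.

Option 3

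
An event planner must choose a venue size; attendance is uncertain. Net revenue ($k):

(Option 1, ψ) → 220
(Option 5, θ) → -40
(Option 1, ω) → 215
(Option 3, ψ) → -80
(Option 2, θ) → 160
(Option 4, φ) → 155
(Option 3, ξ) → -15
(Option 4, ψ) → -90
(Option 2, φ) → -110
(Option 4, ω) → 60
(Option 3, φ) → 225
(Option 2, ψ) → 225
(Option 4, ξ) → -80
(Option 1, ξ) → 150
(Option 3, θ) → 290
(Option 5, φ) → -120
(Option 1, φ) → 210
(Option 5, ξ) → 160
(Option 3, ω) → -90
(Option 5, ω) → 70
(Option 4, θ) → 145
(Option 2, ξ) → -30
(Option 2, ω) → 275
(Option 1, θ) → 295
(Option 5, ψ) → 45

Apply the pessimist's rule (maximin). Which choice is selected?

Option 1

Row minima: Option 1=150, Option 2=-110, Option 3=-90, Option 4=-90, Option 5=-120
Best worst-case = 150 → Option 1.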